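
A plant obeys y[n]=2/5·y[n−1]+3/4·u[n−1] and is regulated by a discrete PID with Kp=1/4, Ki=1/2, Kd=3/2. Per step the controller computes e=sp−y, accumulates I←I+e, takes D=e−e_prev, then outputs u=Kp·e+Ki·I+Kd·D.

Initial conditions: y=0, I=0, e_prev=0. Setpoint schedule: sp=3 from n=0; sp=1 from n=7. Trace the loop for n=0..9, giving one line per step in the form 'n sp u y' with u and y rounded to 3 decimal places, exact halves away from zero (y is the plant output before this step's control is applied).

0 3 6.750 0.000
1 3 -7.641 5.063
2 3 18.650 -3.705
3 3 -27.623 12.505
4 3 55.436 -15.715
5 3 -92.302 35.291
6 3 171.465 -55.110
7 1 -303.326 106.555
8 1 545.105 -184.873
9 1 -968.543 334.879

(exact arithmetic carried between steps; '≈' marks a value shown rounded to 6 d.p. or computed from one; I and e_prev carry over from the previous line; the table rounds u and y to 3 d.p., halves away from zero)
n=0: y=0, sp=3, e=sp−y=3; I=3, D=e−e_prev=3; u=1/4·3+1/2·3+3/2·3=6.75; next y=2/5·0+3/4·6.75=5.0625
n=1: y=5.0625, sp=3, e=sp−y=-2.0625; I=0.9375, D=e−e_prev=-5.0625; u=1/4·(-2.0625)+1/2·0.9375+3/2·(-5.0625)=-7.640625; next y=2/5·5.0625+3/4·(-7.640625)≈-3.705469
n=2: y≈-3.705469, sp=3, e=sp−y≈6.705469; I≈7.642969, D=e−e_prev≈8.767969; u=1/4·6.705469+1/2·7.642969+3/2·8.767969≈18.649805; next y=2/5·(-3.705469)+3/4·18.649805≈12.505166
n=3: y≈12.505166, sp=3, e=sp−y≈-9.505166; I≈-1.862197, D=e−e_prev≈-16.210635; u=1/4·(-9.505166)+1/2·(-1.862197)+3/2·(-16.210635)≈-27.623342; next y=2/5·12.505166+3/4·(-27.623342)≈-15.715440
n=4: y≈-15.715440, sp=3, e=sp−y≈18.715440; I≈16.853243, D=e−e_prev≈28.220606; u=1/4·18.715440+1/2·16.853243+3/2·28.220606≈55.436391; next y=2/5·(-15.715440)+3/4·55.436391≈35.291117
n=5: y≈35.291117, sp=3, e=sp−y≈-32.291117; I≈-15.437874, D=e−e_prev≈-51.006557; u=1/4·(-32.291117)+1/2·(-15.437874)+3/2·(-51.006557)≈-92.301553; next y=2/5·35.291117+3/4·(-92.301553)≈-55.109718
n=6: y≈-55.109718, sp=3, e=sp−y≈58.109718; I≈42.671843, D=e−e_prev≈90.400835; u=1/4·58.109718+1/2·42.671843+3/2·90.400835≈171.464603; next y=2/5·(-55.109718)+3/4·171.464603≈106.554565
n=7: y≈106.554565, sp=1, e=sp−y≈-105.554565; I≈-62.882722, D=e−e_prev≈-163.664283; u=1/4·(-105.554565)+1/2·(-62.882722)+3/2·(-163.664283)≈-303.326427; next y=2/5·106.554565+3/4·(-303.326427)≈-184.872994
n=8: y≈-184.872994, sp=1, e=sp−y≈185.872994; I≈122.990272, D=e−e_prev≈291.427559; u=1/4·185.872994+1/2·122.990272+3/2·291.427559≈545.104724; next y=2/5·(-184.872994)+3/4·545.104724≈334.879345
n=9: y≈334.879345, sp=1, e=sp−y≈-333.879345; I≈-210.889073, D=e−e_prev≈-519.752339; u=1/4·(-333.879345)+1/2·(-210.889073)+3/2·(-519.752339)≈-968.542881; next y=2/5·334.879345+3/4·(-968.542881)≈-592.455423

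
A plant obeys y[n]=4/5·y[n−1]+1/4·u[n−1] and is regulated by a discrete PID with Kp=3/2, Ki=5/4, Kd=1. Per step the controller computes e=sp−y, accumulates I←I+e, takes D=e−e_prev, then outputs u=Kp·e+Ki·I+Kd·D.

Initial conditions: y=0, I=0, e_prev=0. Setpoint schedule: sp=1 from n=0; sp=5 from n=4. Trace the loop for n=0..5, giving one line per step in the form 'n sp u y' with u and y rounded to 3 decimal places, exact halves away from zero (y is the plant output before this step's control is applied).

0 1 3.750 0.000
1 1 0.484 0.938
2 1 1.749 0.871
3 1 0.857 1.134
4 5 16.000 1.122
5 5 2.677 4.897

(exact arithmetic carried between steps; '≈' marks a value shown rounded to 6 d.p. or computed from one; I and e_prev carry over from the previous line; the table rounds u and y to 3 d.p., halves away from zero)
n=0: y=0, sp=1, e=sp−y=1; I=1, D=e−e_prev=1; u=3/2·1+5/4·1+1·1=3.75; next y=4/5·0+1/4·3.75=0.9375
n=1: y=0.9375, sp=1, e=sp−y=0.0625; I=1.0625, D=e−e_prev=-0.9375; u=3/2·0.0625+5/4·1.0625+1·(-0.9375)=0.484375; next y=4/5·0.9375+1/4·0.484375≈0.871094
n=2: y≈0.871094, sp=1, e=sp−y≈0.128906; I≈1.191406, D=e−e_prev≈0.066406; u=3/2·0.128906+5/4·1.191406+1·0.066406≈1.749023; next y=4/5·0.871094+1/4·1.749023≈1.134131
n=3: y≈1.134131, sp=1, e=sp−y≈-0.134131; I≈1.057275, D=e−e_prev≈-0.263037; u=3/2·(-0.134131)+5/4·1.057275+1·(-0.263037)≈0.857361; next y=4/5·1.134131+1/4·0.857361≈1.121645
n=4: y≈1.121645, sp=5, e=sp−y≈3.878355; I≈4.935630, D=e−e_prev≈4.012486; u=3/2·3.878355+5/4·4.935630+1·4.012486≈15.999557; next y=4/5·1.121645+1/4·15.999557≈4.897205
n=5: y≈4.897205, sp=5, e=sp−y≈0.102795; I≈5.038425, D=e−e_prev≈-3.775560; u=3/2·0.102795+5/4·5.038425+1·(-3.775560)≈2.676664; next y=4/5·4.897205+1/4·2.676664≈4.586930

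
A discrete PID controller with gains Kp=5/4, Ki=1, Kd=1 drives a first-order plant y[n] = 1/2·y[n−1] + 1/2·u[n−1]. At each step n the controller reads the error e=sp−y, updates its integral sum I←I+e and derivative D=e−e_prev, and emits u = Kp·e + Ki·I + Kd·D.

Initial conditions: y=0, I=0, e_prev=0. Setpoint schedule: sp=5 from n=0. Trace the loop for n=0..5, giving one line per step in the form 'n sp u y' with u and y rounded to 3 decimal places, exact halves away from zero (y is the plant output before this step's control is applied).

0 5 16.250 0.000
1 5 -10.156 8.125
2 5 24.551 -1.016
3 5 -20.120 11.768
4 5 37.713 -4.176
5 5 -37.124 16.768

(exact arithmetic carried between steps; '≈' marks a value shown rounded to 6 d.p. or computed from one; I and e_prev carry over from the previous line; the table rounds u and y to 3 d.p., halves away from zero)
n=0: y=0, sp=5, e=sp−y=5; I=5, D=e−e_prev=5; u=5/4·5+1·5+1·5=16.25; next y=1/2·0+1/2·16.25=8.125
n=1: y=8.125, sp=5, e=sp−y=-3.125; I=1.875, D=e−e_prev=-8.125; u=5/4·(-3.125)+1·1.875+1·(-8.125)=-10.15625; next y=1/2·8.125+1/2·(-10.15625)=-1.015625
n=2: y=-1.015625, sp=5, e=sp−y=6.015625; I=7.890625, D=e−e_prev=9.140625; u=5/4·6.015625+1·7.890625+1·9.140625≈24.550781; next y=1/2·(-1.015625)+1/2·24.550781≈11.767578
n=3: y≈11.767578, sp=5, e=sp−y≈-6.767578; I≈1.123047, D=e−e_prev≈-12.783203; u=5/4·(-6.767578)+1·1.123047+1·(-12.783203)≈-20.119629; next y=1/2·11.767578+1/2·(-20.119629)≈-4.176025
n=4: y≈-4.176025, sp=5, e=sp−y≈9.176025; I≈10.299072, D=e−e_prev≈15.943604; u=5/4·9.176025+1·10.299072+1·15.943604≈37.712708; next y=1/2·(-4.176025)+1/2·37.712708≈16.768341
n=5: y≈16.768341, sp=5, e=sp−y≈-11.768341; I≈-1.469269, D=e−e_prev≈-20.944366; u=5/4·(-11.768341)+1·(-1.469269)+1·(-20.944366)≈-37.124062; next y=1/2·16.768341+1/2·(-37.124062)≈-10.177860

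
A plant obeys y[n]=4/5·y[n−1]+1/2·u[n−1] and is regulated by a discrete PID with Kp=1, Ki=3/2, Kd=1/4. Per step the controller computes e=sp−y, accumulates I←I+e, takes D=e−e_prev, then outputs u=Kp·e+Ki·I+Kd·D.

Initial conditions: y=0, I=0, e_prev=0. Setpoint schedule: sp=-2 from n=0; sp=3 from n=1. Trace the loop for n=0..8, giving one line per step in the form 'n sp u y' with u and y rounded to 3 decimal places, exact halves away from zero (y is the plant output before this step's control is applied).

0 -2 -5.500 0.000
1 3 13.313 -2.750
2 3 0.183 4.456
3 3 2.000 3.656
4 3 0.077 3.925
5 3 0.810 3.178
6 3 0.990 2.947
7 3 1.271 2.853
8 3 1.289 2.918

(exact arithmetic carried between steps; '≈' marks a value shown rounded to 6 d.p. or computed from one; I and e_prev carry over from the previous line; the table rounds u and y to 3 d.p., halves away from zero)
n=0: y=0, sp=-2, e=sp−y=-2; I=-2, D=e−e_prev=-2; u=1·(-2)+3/2·(-2)+1/4·(-2)=-5.5; next y=4/5·0+1/2·(-5.5)=-2.75
n=1: y=-2.75, sp=3, e=sp−y=5.75; I=3.75, D=e−e_prev=7.75; u=1·5.75+3/2·3.75+1/4·7.75=13.3125; next y=4/5·(-2.75)+1/2·13.3125=4.45625
n=2: y=4.45625, sp=3, e=sp−y=-1.45625; I=2.29375, D=e−e_prev=-7.20625; u=1·(-1.45625)+3/2·2.29375+1/4·(-7.20625)≈0.182813; next y=4/5·4.45625+1/2·0.182813≈3.656406
n=3: y≈3.656406, sp=3, e=sp−y≈-0.656406; I≈1.637344, D=e−e_prev≈0.799844; u=1·(-0.656406)+3/2·1.637344+1/4·0.799844≈1.999570; next y=4/5·3.656406+1/2·1.999570≈3.924910
n=4: y≈3.924910, sp=3, e=sp−y≈-0.924910; I≈0.712434, D=e−e_prev≈-0.268504; u=1·(-0.924910)+3/2·0.712434+1/4·(-0.268504)≈0.076614; next y=4/5·3.924910+1/2·0.076614≈3.178235
n=5: y≈3.178235, sp=3, e=sp−y≈-0.178235; I≈0.534198, D=e−e_prev≈0.746675; u=1·(-0.178235)+3/2·0.534198+1/4·0.746675≈0.809731; next y=4/5·3.178235+1/2·0.809731≈2.947454
n=6: y≈2.947454, sp=3, e=sp−y≈0.052546; I≈0.586745, D=e−e_prev≈0.230782; u=1·0.052546+3/2·0.586745+1/4·0.230782≈0.990359; next y=4/5·2.947454+1/2·0.990359≈2.853142
n=7: y≈2.853142, sp=3, e=sp−y≈0.146858; I≈0.733602, D=e−e_prev≈0.094311; u=1·0.146858+3/2·0.733602+1/4·0.094311≈1.270839; next y=4/5·2.853142+1/2·1.270839≈2.917933
n=8: y≈2.917933, sp=3, e=sp−y≈0.082067; I≈0.815669, D=e−e_prev≈-0.064791; u=1·0.082067+3/2·0.815669+1/4·(-0.064791)≈1.289372; next y=4/5·2.917933+1/2·1.289372≈2.979033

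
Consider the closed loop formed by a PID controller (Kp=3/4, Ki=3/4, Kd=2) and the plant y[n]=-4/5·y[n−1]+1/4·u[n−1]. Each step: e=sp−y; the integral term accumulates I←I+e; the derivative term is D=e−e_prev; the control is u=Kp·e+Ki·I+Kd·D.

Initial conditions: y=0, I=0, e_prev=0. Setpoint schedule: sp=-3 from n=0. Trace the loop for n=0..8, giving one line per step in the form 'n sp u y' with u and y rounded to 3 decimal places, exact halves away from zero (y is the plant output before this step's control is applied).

(exact arithmetic carried between steps; '≈' marks a value shown rounded to 6 d.p. or computed from one; I and e_prev carry over from the previous line; the table rounds u and y to 3 d.p., halves away from zero)
n=0: y=0, sp=-3, e=sp−y=-3; I=-3, D=e−e_prev=-3; u=3/4·(-3)+3/4·(-3)+2·(-3)=-10.5; next y=-4/5·0+1/4·(-10.5)=-2.625
n=1: y=-2.625, sp=-3, e=sp−y=-0.375; I=-3.375, D=e−e_prev=2.625; u=3/4·(-0.375)+3/4·(-3.375)+2·2.625=2.4375; next y=-4/5·(-2.625)+1/4·2.4375=2.709375
n=2: y=2.709375, sp=-3, e=sp−y=-5.709375; I=-9.084375, D=e−e_prev=-5.334375; u=3/4·(-5.709375)+3/4·(-9.084375)+2·(-5.334375)≈-21.764063; next y=-4/5·2.709375+1/4·(-21.764063)≈-7.608516
n=3: y≈-7.608516, sp=-3, e=sp−y≈4.608516; I≈-4.475859, D=e−e_prev≈10.317891; u=3/4·4.608516+3/4·(-4.475859)+2·10.317891≈20.735273; next y=-4/5·(-7.608516)+1/4·20.735273≈11.270631
n=4: y≈11.270631, sp=-3, e=sp−y≈-14.270631; I≈-18.746490, D=e−e_prev≈-18.879146; u=3/4·(-14.270631)+3/4·(-18.746490)+2·(-18.879146)≈-62.521134; next y=-4/5·11.270631+1/4·(-62.521134)≈-24.646788
n=5: y≈-24.646788, sp=-3, e=sp−y≈21.646788; I≈2.900298, D=e−e_prev≈35.917419; u=3/4·21.646788+3/4·2.900298+2·35.917419≈90.245153; next y=-4/5·(-24.646788)+1/4·90.245153≈42.278719
n=6: y≈42.278719, sp=-3, e=sp−y≈-45.278719; I≈-42.378421, D=e−e_prev≈-66.925507; u=3/4·(-45.278719)+3/4·(-42.378421)+2·(-66.925507)≈-199.593868; next y=-4/5·42.278719+1/4·(-199.593868)≈-83.721442
n=7: y≈-83.721442, sp=-3, e=sp−y≈80.721442; I≈38.343021, D=e−e_prev≈126.000161; u=3/4·80.721442+3/4·38.343021+2·126.000161≈341.298668; next y=-4/5·(-83.721442)+1/4·341.298668≈152.301821
n=8: y≈152.301821, sp=-3, e=sp−y≈-155.301821; I≈-116.958799, D=e−e_prev≈-236.023263; u=3/4·(-155.301821)+3/4·(-116.958799)+2·(-236.023263)≈-676.241990; next y=-4/5·152.301821+1/4·(-676.241990)≈-290.901954

0 -3 -10.500 0.000
1 -3 2.438 -2.625
2 -3 -21.764 2.709
3 -3 20.735 -7.609
4 -3 -62.521 11.271
5 -3 90.245 -24.647
6 -3 -199.594 42.279
7 -3 341.299 -83.721
8 -3 -676.242 152.302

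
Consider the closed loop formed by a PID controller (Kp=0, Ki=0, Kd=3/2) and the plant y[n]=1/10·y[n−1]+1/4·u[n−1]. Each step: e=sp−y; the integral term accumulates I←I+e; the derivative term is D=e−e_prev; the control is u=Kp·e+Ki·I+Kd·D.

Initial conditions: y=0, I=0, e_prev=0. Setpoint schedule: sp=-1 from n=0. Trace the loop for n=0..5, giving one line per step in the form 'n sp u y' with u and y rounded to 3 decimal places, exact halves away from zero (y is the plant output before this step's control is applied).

(exact arithmetic carried between steps; '≈' marks a value shown rounded to 6 d.p. or computed from one; I and e_prev carry over from the previous line; the table rounds u and y to 3 d.p., halves away from zero)
n=0: y=0, sp=-1, e=sp−y=-1; I=-1, D=e−e_prev=-1; u=0·(-1)+0·(-1)+3/2·(-1)=-1.5; next y=1/10·0+1/4·(-1.5)=-0.375
n=1: y=-0.375, sp=-1, e=sp−y=-0.625; I=-1.625, D=e−e_prev=0.375; u=0·(-0.625)+0·(-1.625)+3/2·0.375=0.5625; next y=1/10·(-0.375)+1/4·0.5625=0.103125
n=2: y=0.103125, sp=-1, e=sp−y=-1.103125; I=-2.728125, D=e−e_prev=-0.478125; u=0·(-1.103125)+0·(-2.728125)+3/2·(-0.478125)≈-0.717188; next y=1/10·0.103125+1/4·(-0.717188)≈-0.168984
n=3: y≈-0.168984, sp=-1, e=sp−y≈-0.831016; I≈-3.559141, D=e−e_prev≈0.272109; u=0·(-0.831016)+0·(-3.559141)+3/2·0.272109≈0.408164; next y=1/10·(-0.168984)+1/4·0.408164≈0.085143
n=4: y≈0.085143, sp=-1, e=sp−y≈-1.085143; I≈-4.644283, D=e−e_prev≈-0.254127; u=0·(-1.085143)+0·(-4.644283)+3/2·(-0.254127)≈-0.381190; next y=1/10·0.085143+1/4·(-0.381190)≈-0.086783
n=5: y≈-0.086783, sp=-1, e=sp−y≈-0.913217; I≈-5.557500, D=e−e_prev≈0.171926; u=0·(-0.913217)+0·(-5.557500)+3/2·0.171926≈0.257889; next y=1/10·(-0.086783)+1/4·0.257889≈0.055794

0 -1 -1.500 0.000
1 -1 0.563 -0.375
2 -1 -0.717 0.103
3 -1 0.408 -0.169
4 -1 -0.381 0.085
5 -1 0.258 -0.087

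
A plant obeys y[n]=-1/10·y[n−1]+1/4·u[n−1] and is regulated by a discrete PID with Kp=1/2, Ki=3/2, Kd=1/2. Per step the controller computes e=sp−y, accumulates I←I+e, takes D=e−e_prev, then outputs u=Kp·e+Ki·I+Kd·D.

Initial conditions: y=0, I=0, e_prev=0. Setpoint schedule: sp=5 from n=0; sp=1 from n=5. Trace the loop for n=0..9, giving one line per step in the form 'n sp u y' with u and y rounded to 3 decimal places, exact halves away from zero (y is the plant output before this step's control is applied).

(exact arithmetic carried between steps; '≈' marks a value shown rounded to 6 d.p. or computed from one; I and e_prev carry over from the previous line; the table rounds u and y to 3 d.p., halves away from zero)
n=0: y=0, sp=5, e=sp−y=5; I=5, D=e−e_prev=5; u=1/2·5+3/2·5+1/2·5=12.5; next y=-1/10·0+1/4·12.5=3.125
n=1: y=3.125, sp=5, e=sp−y=1.875; I=6.875, D=e−e_prev=-3.125; u=1/2·1.875+3/2·6.875+1/2·(-3.125)=9.6875; next y=-1/10·3.125+1/4·9.6875=2.109375
n=2: y=2.109375, sp=5, e=sp−y=2.890625; I=9.765625, D=e−e_prev=1.015625; u=1/2·2.890625+3/2·9.765625+1/2·1.015625≈16.601563; next y=-1/10·2.109375+1/4·16.601563≈3.939453
n=3: y≈3.939453, sp=5, e=sp−y≈1.060547; I≈10.826172, D=e−e_prev≈-1.830078; u=1/2·1.060547+3/2·10.826172+1/2·(-1.830078)≈15.854492; next y=-1/10·3.939453+1/4·15.854492≈3.569678
n=4: y≈3.569678, sp=5, e=sp−y≈1.430322; I≈12.256494, D=e−e_prev≈0.369775; u=1/2·1.430322+3/2·12.256494+1/2·0.369775≈19.284790; next y=-1/10·3.569678+1/4·19.284790≈4.464230
n=5: y≈4.464230, sp=1, e=sp−y≈-3.464230; I≈8.792264, D=e−e_prev≈-4.894552; u=1/2·(-3.464230)+3/2·8.792264+1/2·(-4.894552)≈9.009006; next y=-1/10·4.464230+1/4·9.009006≈1.805828
n=6: y≈1.805828, sp=1, e=sp−y≈-0.805828; I≈7.986436, D=e−e_prev≈2.658401; u=1/2·(-0.805828)+3/2·7.986436+1/2·2.658401≈12.905940; next y=-1/10·1.805828+1/4·12.905940≈3.045902
n=7: y≈3.045902, sp=1, e=sp−y≈-2.045902; I≈5.940534, D=e−e_prev≈-1.240074; u=1/2·(-2.045902)+3/2·5.940534+1/2·(-1.240074)≈7.267813; next y=-1/10·3.045902+1/4·7.267813≈1.512363
n=8: y≈1.512363, sp=1, e=sp−y≈-0.512363; I≈5.428171, D=e−e_prev≈1.533539; u=1/2·(-0.512363)+3/2·5.428171+1/2·1.533539≈8.652844; next y=-1/10·1.512363+1/4·8.652844≈2.011975
n=9: y≈2.011975, sp=1, e=sp−y≈-1.011975; I≈4.416196, D=e−e_prev≈-0.499612; u=1/2·(-1.011975)+3/2·4.416196+1/2·(-0.499612)≈5.868501; next y=-1/10·2.011975+1/4·5.868501≈1.265928

0 5 12.500 0.000
1 5 9.688 3.125
2 5 16.602 2.109
3 5 15.854 3.939
4 5 19.285 3.570
5 1 9.009 4.464
6 1 12.906 1.806
7 1 7.268 3.046
8 1 8.653 1.512
9 1 5.869 2.012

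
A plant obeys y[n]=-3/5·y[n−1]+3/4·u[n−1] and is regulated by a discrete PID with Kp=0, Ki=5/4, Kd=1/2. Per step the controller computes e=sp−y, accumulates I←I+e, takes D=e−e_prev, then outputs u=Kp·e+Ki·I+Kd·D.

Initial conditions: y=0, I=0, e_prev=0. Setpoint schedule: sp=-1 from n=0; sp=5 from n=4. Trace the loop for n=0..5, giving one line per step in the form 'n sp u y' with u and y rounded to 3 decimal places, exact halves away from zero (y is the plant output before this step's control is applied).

0 -1 -1.750 0.000
1 -1 -0.203 -1.313
2 -1 -3.877 0.635
3 -1 1.920 -3.289
4 5 1.590 3.413
5 5 11.395 -0.855

(exact arithmetic carried between steps; '≈' marks a value shown rounded to 6 d.p. or computed from one; I and e_prev carry over from the previous line; the table rounds u and y to 3 d.p., halves away from zero)
n=0: y=0, sp=-1, e=sp−y=-1; I=-1, D=e−e_prev=-1; u=0·(-1)+5/4·(-1)+1/2·(-1)=-1.75; next y=-3/5·0+3/4·(-1.75)=-1.3125
n=1: y=-1.3125, sp=-1, e=sp−y=0.3125; I=-0.6875, D=e−e_prev=1.3125; u=0·0.3125+5/4·(-0.6875)+1/2·1.3125=-0.203125; next y=-3/5·(-1.3125)+3/4·(-0.203125)≈0.635156
n=2: y≈0.635156, sp=-1, e=sp−y≈-1.635156; I≈-2.322656, D=e−e_prev≈-1.947656; u=0·(-1.635156)+5/4·(-2.322656)+1/2·(-1.947656)≈-3.877148; next y=-3/5·0.635156+3/4·(-3.877148)≈-3.288955
n=3: y≈-3.288955, sp=-1, e=sp−y≈2.288955; I≈-0.033701, D=e−e_prev≈3.924111; u=0·2.288955+5/4·(-0.033701)+1/2·3.924111≈1.919929; next y=-3/5·(-3.288955)+3/4·1.919929≈3.413320
n=4: y≈3.413320, sp=5, e=sp−y≈1.586680; I≈1.552979, D=e−e_prev≈-0.702275; u=0·1.586680+5/4·1.552979+1/2·(-0.702275)≈1.590086; next y=-3/5·3.413320+3/4·1.590086≈-0.855427
n=5: y≈-0.855427, sp=5, e=sp−y≈5.855427; I≈7.408406, D=e−e_prev≈4.268747; u=0·5.855427+5/4·7.408406+1/2·4.268747≈11.394882; next y=-3/5·(-0.855427)+3/4·11.394882≈9.059418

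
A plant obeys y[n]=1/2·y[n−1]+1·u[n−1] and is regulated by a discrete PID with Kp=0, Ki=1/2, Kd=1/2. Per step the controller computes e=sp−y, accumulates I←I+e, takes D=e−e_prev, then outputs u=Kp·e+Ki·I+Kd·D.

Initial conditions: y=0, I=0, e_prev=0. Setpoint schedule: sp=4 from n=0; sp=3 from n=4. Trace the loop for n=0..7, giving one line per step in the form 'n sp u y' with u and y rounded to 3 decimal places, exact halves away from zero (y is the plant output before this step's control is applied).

(exact arithmetic carried between steps; '≈' marks a value shown rounded to 6 d.p. or computed from one; I and e_prev carry over from the previous line; the table rounds u and y to 3 d.p., halves away from zero)
n=0: y=0, sp=4, e=sp−y=4; I=4, D=e−e_prev=4; u=0·4+1/2·4+1/2·4=4; next y=1/2·0+1·4=4
n=1: y=4, sp=4, e=sp−y=0; I=4, D=e−e_prev=-4; u=0·0+1/2·4+1/2·(-4)=0; next y=1/2·4+1·0=2
n=2: y=2, sp=4, e=sp−y=2; I=6, D=e−e_prev=2; u=0·2+1/2·6+1/2·2=4; next y=1/2·2+1·4=5
n=3: y=5, sp=4, e=sp−y=-1; I=5, D=e−e_prev=-3; u=0·(-1)+1/2·5+1/2·(-3)=1; next y=1/2·5+1·1=3.5
n=4: y=3.5, sp=3, e=sp−y=-0.5; I=4.5, D=e−e_prev=0.5; u=0·(-0.5)+1/2·4.5+1/2·0.5=2.5; next y=1/2·3.5+1·2.5=4.25
n=5: y=4.25, sp=3, e=sp−y=-1.25; I=3.25, D=e−e_prev=-0.75; u=0·(-1.25)+1/2·3.25+1/2·(-0.75)=1.25; next y=1/2·4.25+1·1.25=3.375
n=6: y=3.375, sp=3, e=sp−y=-0.375; I=2.875, D=e−e_prev=0.875; u=0·(-0.375)+1/2·2.875+1/2·0.875=1.875; next y=1/2·3.375+1·1.875=3.5625
n=7: y=3.5625, sp=3, e=sp−y=-0.5625; I=2.3125, D=e−e_prev=-0.1875; u=0·(-0.5625)+1/2·2.3125+1/2·(-0.1875)=1.0625; next y=1/2·3.5625+1·1.0625=2.84375

0 4 4.000 0.000
1 4 0.000 4.000
2 4 4.000 2.000
3 4 1.000 5.000
4 3 2.500 3.500
5 3 1.250 4.250
6 3 1.875 3.375
7 3 1.063 3.563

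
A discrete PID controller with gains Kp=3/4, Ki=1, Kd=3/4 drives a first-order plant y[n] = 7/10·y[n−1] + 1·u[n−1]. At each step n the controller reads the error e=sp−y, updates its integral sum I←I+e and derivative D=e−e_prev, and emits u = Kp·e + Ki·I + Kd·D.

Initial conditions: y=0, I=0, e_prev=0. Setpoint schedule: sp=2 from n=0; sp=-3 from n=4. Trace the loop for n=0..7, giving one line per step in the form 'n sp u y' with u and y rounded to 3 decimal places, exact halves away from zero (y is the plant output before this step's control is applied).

(exact arithmetic carried between steps; '≈' marks a value shown rounded to 6 d.p. or computed from one; I and e_prev carry over from the previous line; the table rounds u and y to 3 d.p., halves away from zero)
n=0: y=0, sp=2, e=sp−y=2; I=2, D=e−e_prev=2; u=3/4·2+1·2+3/4·2=5; next y=7/10·0+1·5=5
n=1: y=5, sp=2, e=sp−y=-3; I=-1, D=e−e_prev=-5; u=3/4·(-3)+1·(-1)+3/4·(-5)=-7; next y=7/10·5+1·(-7)=-3.5
n=2: y=-3.5, sp=2, e=sp−y=5.5; I=4.5, D=e−e_prev=8.5; u=3/4·5.5+1·4.5+3/4·8.5=15; next y=7/10·(-3.5)+1·15=12.55
n=3: y=12.55, sp=2, e=sp−y=-10.55; I=-6.05, D=e−e_prev=-16.05; u=3/4·(-10.55)+1·(-6.05)+3/4·(-16.05)=-26; next y=7/10·12.55+1·(-26)=-17.215
n=4: y=-17.215, sp=-3, e=sp−y=14.215; I=8.165, D=e−e_prev=24.765; u=3/4·14.215+1·8.165+3/4·24.765=37.4; next y=7/10·(-17.215)+1·37.4=25.3495
n=5: y=25.3495, sp=-3, e=sp−y=-28.3495; I=-20.1845, D=e−e_prev=-42.5645; u=3/4·(-28.3495)+1·(-20.1845)+3/4·(-42.5645)=-73.37; next y=7/10·25.3495+1·(-73.37)=-55.62535
n=6: y=-55.62535, sp=-3, e=sp−y=52.62535; I=32.44085, D=e−e_prev=80.97485; u=3/4·52.62535+1·32.44085+3/4·80.97485=132.641; next y=7/10·(-55.62535)+1·132.641=93.703255
n=7: y=93.703255, sp=-3, e=sp−y=-96.703255; I=-64.262405, D=e−e_prev=-149.328605; u=3/4·(-96.703255)+1·(-64.262405)+3/4·(-149.328605)=-248.7863; next y=7/10·93.703255+1·(-248.7863)≈-183.194022

0 2 5.000 0.000
1 2 -7.000 5.000
2 2 15.000 -3.500
3 2 -26.000 12.550
4 -3 37.400 -17.215
5 -3 -73.370 25.350
6 -3 132.641 -55.625
7 -3 -248.786 93.703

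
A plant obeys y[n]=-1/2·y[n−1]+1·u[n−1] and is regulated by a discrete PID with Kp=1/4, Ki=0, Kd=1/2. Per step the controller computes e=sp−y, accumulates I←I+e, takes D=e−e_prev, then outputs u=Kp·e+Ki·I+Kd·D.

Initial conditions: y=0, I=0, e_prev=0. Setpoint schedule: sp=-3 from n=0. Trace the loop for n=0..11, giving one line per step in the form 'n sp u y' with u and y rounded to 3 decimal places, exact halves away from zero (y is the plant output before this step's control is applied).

(exact arithmetic carried between steps; '≈' marks a value shown rounded to 6 d.p. or computed from one; I and e_prev carry over from the previous line; the table rounds u and y to 3 d.p., halves away from zero)
n=0: y=0, sp=-3, e=sp−y=-3; I=-3, D=e−e_prev=-3; u=1/4·(-3)+0·(-3)+1/2·(-3)=-2.25; next y=-1/2·0+1·(-2.25)=-2.25
n=1: y=-2.25, sp=-3, e=sp−y=-0.75; I=-3.75, D=e−e_prev=2.25; u=1/4·(-0.75)+0·(-3.75)+1/2·2.25=0.9375; next y=-1/2·(-2.25)+1·0.9375=2.0625
n=2: y=2.0625, sp=-3, e=sp−y=-5.0625; I=-8.8125, D=e−e_prev=-4.3125; u=1/4·(-5.0625)+0·(-8.8125)+1/2·(-4.3125)=-3.421875; next y=-1/2·2.0625+1·(-3.421875)=-4.453125
n=3: y=-4.453125, sp=-3, e=sp−y=1.453125; I=-7.359375, D=e−e_prev=6.515625; u=1/4·1.453125+0·(-7.359375)+1/2·6.515625≈3.621094; next y=-1/2·(-4.453125)+1·3.621094≈5.847656
n=4: y≈5.847656, sp=-3, e=sp−y≈-8.847656; I≈-16.207031, D=e−e_prev≈-10.300781; u=1/4·(-8.847656)+0·(-16.207031)+1/2·(-10.300781)≈-7.362305; next y=-1/2·5.847656+1·(-7.362305)≈-10.286133
n=5: y≈-10.286133, sp=-3, e=sp−y≈7.286133; I≈-8.920898, D=e−e_prev≈16.133789; u=1/4·7.286133+0·(-8.920898)+1/2·16.133789≈9.888428; next y=-1/2·(-10.286133)+1·9.888428≈15.031494
n=6: y≈15.031494, sp=-3, e=sp−y≈-18.031494; I≈-26.952393, D=e−e_prev≈-25.317627; u=1/4·(-18.031494)+0·(-26.952393)+1/2·(-25.317627)≈-17.166687; next y=-1/2·15.031494+1·(-17.166687)≈-24.682434
n=7: y≈-24.682434, sp=-3, e=sp−y≈21.682434; I≈-5.269958, D=e−e_prev≈39.713928; u=1/4·21.682434+0·(-5.269958)+1/2·39.713928≈25.277573; next y=-1/2·(-24.682434)+1·25.277573≈37.618790
n=8: y≈37.618790, sp=-3, e=sp−y≈-40.618790; I≈-45.888748, D=e−e_prev≈-62.301224; u=1/4·(-40.618790)+0·(-45.888748)+1/2·(-62.301224)≈-41.305309; next y=-1/2·37.618790+1·(-41.305309)≈-60.114704
n=9: y≈-60.114704, sp=-3, e=sp−y≈57.114704; I≈11.225956, D=e−e_prev≈97.733494; u=1/4·57.114704+0·11.225956+1/2·97.733494≈63.145423; next y=-1/2·(-60.114704)+1·63.145423≈93.202775
n=10: y≈93.202775, sp=-3, e=sp−y≈-96.202775; I≈-84.976819, D=e−e_prev≈-153.317479; u=1/4·(-96.202775)+0·(-84.976819)+1/2·(-153.317479)≈-100.709433; next y=-1/2·93.202775+1·(-100.709433)≈-147.310821
n=11: y≈-147.310821, sp=-3, e=sp−y≈144.310821; I≈59.334002, D=e−e_prev≈240.513596; u=1/4·144.310821+0·59.334002+1/2·240.513596≈156.334503; next y=-1/2·(-147.310821)+1·156.334503≈229.989914

0 -3 -2.250 0.000
1 -3 0.938 -2.250
2 -3 -3.422 2.063
3 -3 3.621 -4.453
4 -3 -7.362 5.848
5 -3 9.888 -10.286
6 -3 -17.167 15.031
7 -3 25.278 -24.682
8 -3 -41.305 37.619
9 -3 63.145 -60.115
10 -3 -100.709 93.203
11 -3 156.335 -147.311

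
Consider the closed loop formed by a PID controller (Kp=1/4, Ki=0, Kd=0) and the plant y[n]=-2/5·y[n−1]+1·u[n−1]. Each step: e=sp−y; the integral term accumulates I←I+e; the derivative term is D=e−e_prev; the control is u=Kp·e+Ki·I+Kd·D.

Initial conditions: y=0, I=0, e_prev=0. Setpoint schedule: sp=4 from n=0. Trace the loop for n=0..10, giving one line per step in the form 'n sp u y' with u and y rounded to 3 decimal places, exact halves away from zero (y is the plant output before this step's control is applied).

(exact arithmetic carried between steps; '≈' marks a value shown rounded to 6 d.p. or computed from one; I and e_prev carry over from the previous line; the table rounds u and y to 3 d.p., halves away from zero)
n=0: y=0, sp=4, e=sp−y=4; I=4, D=e−e_prev=4; u=1/4·4+0·4+0·4=1; next y=-2/5·0+1·1=1
n=1: y=1, sp=4, e=sp−y=3; I=7, D=e−e_prev=-1; u=1/4·3+0·7+0·(-1)=0.75; next y=-2/5·1+1·0.75=0.35
n=2: y=0.35, sp=4, e=sp−y=3.65; I=10.65, D=e−e_prev=0.65; u=1/4·3.65+0·10.65+0·0.65=0.9125; next y=-2/5·0.35+1·0.9125=0.7725
n=3: y=0.7725, sp=4, e=sp−y=3.2275; I=13.8775, D=e−e_prev=-0.4225; u=1/4·3.2275+0·13.8775+0·(-0.4225)=0.806875; next y=-2/5·0.7725+1·0.806875=0.497875
n=4: y=0.497875, sp=4, e=sp−y=3.502125; I=17.379625, D=e−e_prev=0.274625; u=1/4·3.502125+0·17.379625+0·0.274625≈0.875531; next y=-2/5·0.497875+1·0.875531≈0.676381
n=5: y≈0.676381, sp=4, e=sp−y≈3.323619; I≈20.703244, D=e−e_prev≈-0.178506; u=1/4·3.323619+0·20.703244+0·(-0.178506)≈0.830905; next y=-2/5·0.676381+1·0.830905≈0.560352
n=6: y≈0.560352, sp=4, e=sp−y≈3.439648; I≈24.142892, D=e−e_prev≈0.116029; u=1/4·3.439648+0·24.142892+0·0.116029≈0.859912; next y=-2/5·0.560352+1·0.859912≈0.635771
n=7: y≈0.635771, sp=4, e=sp−y≈3.364229; I≈27.507120, D=e−e_prev≈-0.075419; u=1/4·3.364229+0·27.507120+0·(-0.075419)≈0.841057; next y=-2/5·0.635771+1·0.841057≈0.586749
n=8: y≈0.586749, sp=4, e=sp−y≈3.413251; I≈30.920372, D=e−e_prev≈0.049022; u=1/4·3.413251+0·30.920372+0·0.049022≈0.853313; next y=-2/5·0.586749+1·0.853313≈0.618613
n=9: y≈0.618613, sp=4, e=sp−y≈3.381387; I≈34.301758, D=e−e_prev≈-0.031864; u=1/4·3.381387+0·34.301758+0·(-0.031864)≈0.845347; next y=-2/5·0.618613+1·0.845347≈0.597901
n=10: y≈0.597901, sp=4, e=sp−y≈3.402099; I≈37.703857, D=e−e_prev≈0.020712; u=1/4·3.402099+0·37.703857+0·0.020712≈0.850525; next y=-2/5·0.597901+1·0.850525≈0.611364

0 4 1.000 0.000
1 4 0.750 1.000
2 4 0.913 0.350
3 4 0.807 0.773
4 4 0.876 0.498
5 4 0.831 0.676
6 4 0.860 0.560
7 4 0.841 0.636
8 4 0.853 0.587
9 4 0.845 0.619
10 4 0.851 0.598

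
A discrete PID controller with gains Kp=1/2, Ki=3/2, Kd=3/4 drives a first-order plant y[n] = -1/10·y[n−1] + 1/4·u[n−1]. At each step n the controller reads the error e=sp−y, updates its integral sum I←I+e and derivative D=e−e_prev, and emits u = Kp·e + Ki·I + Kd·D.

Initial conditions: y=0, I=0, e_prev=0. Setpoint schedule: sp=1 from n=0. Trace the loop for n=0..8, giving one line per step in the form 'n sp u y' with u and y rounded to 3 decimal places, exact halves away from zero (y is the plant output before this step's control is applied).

0 1 2.750 0.000
1 1 1.609 0.688
2 1 3.567 0.334
3 1 2.858 0.858
4 1 4.096 0.629
5 1 3.566 0.961
6 1 4.329 0.795
7 1 3.942 1.003
8 1 4.417 0.885

(exact arithmetic carried between steps; '≈' marks a value shown rounded to 6 d.p. or computed from one; I and e_prev carry over from the previous line; the table rounds u and y to 3 d.p., halves away from zero)
n=0: y=0, sp=1, e=sp−y=1; I=1, D=e−e_prev=1; u=1/2·1+3/2·1+3/4·1=2.75; next y=-1/10·0+1/4·2.75=0.6875
n=1: y=0.6875, sp=1, e=sp−y=0.3125; I=1.3125, D=e−e_prev=-0.6875; u=1/2·0.3125+3/2·1.3125+3/4·(-0.6875)=1.609375; next y=-1/10·0.6875+1/4·1.609375≈0.333594
n=2: y≈0.333594, sp=1, e=sp−y≈0.666406; I≈1.978906, D=e−e_prev≈0.353906; u=1/2·0.666406+3/2·1.978906+3/4·0.353906≈3.566992; next y=-1/10·0.333594+1/4·3.566992≈0.858389
n=3: y≈0.858389, sp=1, e=sp−y≈0.141611; I≈2.120518, D=e−e_prev≈-0.524795; u=1/2·0.141611+3/2·2.120518+3/4·(-0.524795)≈2.857986; next y=-1/10·0.858389+1/4·2.857986≈0.628658
n=4: y≈0.628658, sp=1, e=sp−y≈0.371342; I≈2.491860, D=e−e_prev≈0.229731; u=1/2·0.371342+3/2·2.491860+3/4·0.229731≈4.095759; next y=-1/10·0.628658+1/4·4.095759≈0.961074
n=5: y≈0.961074, sp=1, e=sp−y≈0.038926; I≈2.530786, D=e−e_prev≈-0.332417; u=1/2·0.038926+3/2·2.530786+3/4·(-0.332417)≈3.566329; next y=-1/10·0.961074+1/4·3.566329≈0.795475
n=6: y≈0.795475, sp=1, e=sp−y≈0.204525; I≈2.735311, D=e−e_prev≈0.165599; u=1/2·0.204525+3/2·2.735311+3/4·0.165599≈4.329428; next y=-1/10·0.795475+1/4·4.329428≈1.002810
n=7: y≈1.002810, sp=1, e=sp−y≈-0.002810; I≈2.732501, D=e−e_prev≈-0.207335; u=1/2·(-0.002810)+3/2·2.732501+3/4·(-0.207335)≈3.941846; next y=-1/10·1.002810+1/4·3.941846≈0.885181
n=8: y≈0.885181, sp=1, e=sp−y≈0.114819; I≈2.847321, D=e−e_prev≈0.117629; u=1/2·0.114819+3/2·2.847321+3/4·0.117629≈4.416613; next y=-1/10·0.885181+1/4·4.416613≈1.015635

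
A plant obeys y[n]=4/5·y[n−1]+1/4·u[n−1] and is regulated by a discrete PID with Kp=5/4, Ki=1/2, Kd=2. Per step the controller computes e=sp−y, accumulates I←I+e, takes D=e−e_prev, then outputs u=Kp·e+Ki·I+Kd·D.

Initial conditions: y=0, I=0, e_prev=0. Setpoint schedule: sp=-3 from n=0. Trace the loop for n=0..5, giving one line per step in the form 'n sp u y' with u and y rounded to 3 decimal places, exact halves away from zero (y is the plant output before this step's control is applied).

(exact arithmetic carried between steps; '≈' marks a value shown rounded to 6 d.p. or computed from one; I and e_prev carry over from the previous line; the table rounds u and y to 3 d.p., halves away from zero)
n=0: y=0, sp=-3, e=sp−y=-3; I=-3, D=e−e_prev=-3; u=5/4·(-3)+1/2·(-3)+2·(-3)=-11.25; next y=4/5·0+1/4·(-11.25)=-2.8125
n=1: y=-2.8125, sp=-3, e=sp−y=-0.1875; I=-3.1875, D=e−e_prev=2.8125; u=5/4·(-0.1875)+1/2·(-3.1875)+2·2.8125=3.796875; next y=4/5·(-2.8125)+1/4·3.796875≈-1.300781
n=2: y≈-1.300781, sp=-3, e=sp−y≈-1.699219; I≈-4.886719, D=e−e_prev≈-1.511719; u=5/4·(-1.699219)+1/2·(-4.886719)+2·(-1.511719)≈-7.590820; next y=4/5·(-1.300781)+1/4·(-7.590820)≈-2.938330
n=3: y≈-2.938330, sp=-3, e=sp−y≈-0.061670; I≈-4.948389, D=e−e_prev≈1.637549; u=5/4·(-0.061670)+1/2·(-4.948389)+2·1.637549≈0.723816; next y=4/5·(-2.938330)+1/4·0.723816≈-2.169710
n=4: y≈-2.169710, sp=-3, e=sp−y≈-0.830290; I≈-5.778679, D=e−e_prev≈-0.768620; u=5/4·(-0.830290)+1/2·(-5.778679)+2·(-0.768620)≈-5.464442; next y=4/5·(-2.169710)+1/4·(-5.464442)≈-3.101878
n=5: y≈-3.101878, sp=-3, e=sp−y≈0.101878; I≈-5.676800, D=e−e_prev≈0.932168; u=5/4·0.101878+1/2·(-5.676800)+2·0.932168≈-0.846715; next y=4/5·(-3.101878)+1/4·(-0.846715)≈-2.693182

0 -3 -11.250 0.000
1 -3 3.797 -2.813
2 -3 -7.591 -1.301
3 -3 0.724 -2.938
4 -3 -5.464 -2.170
5 -3 -0.847 -3.102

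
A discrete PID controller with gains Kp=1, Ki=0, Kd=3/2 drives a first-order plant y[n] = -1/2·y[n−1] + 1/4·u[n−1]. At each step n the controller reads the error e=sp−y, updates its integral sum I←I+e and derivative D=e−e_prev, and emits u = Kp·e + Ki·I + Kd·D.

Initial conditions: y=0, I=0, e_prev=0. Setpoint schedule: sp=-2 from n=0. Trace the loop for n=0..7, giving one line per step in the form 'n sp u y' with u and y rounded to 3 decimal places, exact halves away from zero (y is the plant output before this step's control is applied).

0 -2 -5.000 0.000
1 -2 1.125 -1.250
2 -2 -6.141 0.906
3 -2 4.330 -1.988
4 -2 -10.174 2.077
5 -2 10.070 -3.582
6 -2 -18.144 4.308
7 -2 21.188 -6.690

(exact arithmetic carried between steps; '≈' marks a value shown rounded to 6 d.p. or computed from one; I and e_prev carry over from the previous line; the table rounds u and y to 3 d.p., halves away from zero)
n=0: y=0, sp=-2, e=sp−y=-2; I=-2, D=e−e_prev=-2; u=1·(-2)+0·(-2)+3/2·(-2)=-5; next y=-1/2·0+1/4·(-5)=-1.25
n=1: y=-1.25, sp=-2, e=sp−y=-0.75; I=-2.75, D=e−e_prev=1.25; u=1·(-0.75)+0·(-2.75)+3/2·1.25=1.125; next y=-1/2·(-1.25)+1/4·1.125=0.90625
n=2: y=0.90625, sp=-2, e=sp−y=-2.90625; I=-5.65625, D=e−e_prev=-2.15625; u=1·(-2.90625)+0·(-5.65625)+3/2·(-2.15625)=-6.140625; next y=-1/2·0.90625+1/4·(-6.140625)≈-1.988281
n=3: y≈-1.988281, sp=-2, e=sp−y≈-0.011719; I≈-5.667969, D=e−e_prev≈2.894531; u=1·(-0.011719)+0·(-5.667969)+3/2·2.894531≈4.330078; next y=-1/2·(-1.988281)+1/4·4.330078≈2.076660
n=4: y≈2.076660, sp=-2, e=sp−y≈-4.076660; I≈-9.744629, D=e−e_prev≈-4.064941; u=1·(-4.076660)+0·(-9.744629)+3/2·(-4.064941)≈-10.174072; next y=-1/2·2.076660+1/4·(-10.174072)≈-3.581848
n=5: y≈-3.581848, sp=-2, e=sp−y≈1.581848; I≈-8.162781, D=e−e_prev≈5.658508; u=1·1.581848+0·(-8.162781)+3/2·5.658508≈10.069611; next y=-1/2·(-3.581848)+1/4·10.069611≈4.308327
n=6: y≈4.308327, sp=-2, e=sp−y≈-6.308327; I≈-14.471107, D=e−e_prev≈-7.890175; u=1·(-6.308327)+0·(-14.471107)+3/2·(-7.890175)≈-18.143589; next y=-1/2·4.308327+1/4·(-18.143589)≈-6.690061
n=7: y≈-6.690061, sp=-2, e=sp−y≈4.690061; I≈-9.781047, D=e−e_prev≈10.998387; u=1·4.690061+0·(-9.781047)+3/2·10.998387≈21.187642; next y=-1/2·(-6.690061)+1/4·21.187642≈8.641941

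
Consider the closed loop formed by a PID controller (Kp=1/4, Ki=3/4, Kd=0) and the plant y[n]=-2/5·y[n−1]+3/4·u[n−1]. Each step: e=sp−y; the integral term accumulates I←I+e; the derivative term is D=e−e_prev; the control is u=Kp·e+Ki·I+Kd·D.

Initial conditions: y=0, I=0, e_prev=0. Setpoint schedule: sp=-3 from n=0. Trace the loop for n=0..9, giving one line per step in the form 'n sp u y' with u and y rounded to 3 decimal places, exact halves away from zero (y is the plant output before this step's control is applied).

(exact arithmetic carried between steps; '≈' marks a value shown rounded to 6 d.p. or computed from one; I and e_prev carry over from the previous line; the table rounds u and y to 3 d.p., halves away from zero)
n=0: y=0, sp=-3, e=sp−y=-3; I=-3, D=e−e_prev=-3; u=1/4·(-3)+3/4·(-3)+0·(-3)=-3; next y=-2/5·0+3/4·(-3)=-2.25
n=1: y=-2.25, sp=-3, e=sp−y=-0.75; I=-3.75, D=e−e_prev=2.25; u=1/4·(-0.75)+3/4·(-3.75)+0·2.25=-3; next y=-2/5·(-2.25)+3/4·(-3)=-1.35
n=2: y=-1.35, sp=-3, e=sp−y=-1.65; I=-5.4, D=e−e_prev=-0.9; u=1/4·(-1.65)+3/4·(-5.4)+0·(-0.9)=-4.4625; next y=-2/5·(-1.35)+3/4·(-4.4625)=-2.806875
n=3: y=-2.806875, sp=-3, e=sp−y=-0.193125; I=-5.593125, D=e−e_prev=1.456875; u=1/4·(-0.193125)+3/4·(-5.593125)+0·1.456875=-4.243125; next y=-2/5·(-2.806875)+3/4·(-4.243125)≈-2.059594
n=4: y≈-2.059594, sp=-3, e=sp−y≈-0.940406; I≈-6.533531, D=e−e_prev≈-0.747281; u=1/4·(-0.940406)+3/4·(-6.533531)+0·(-0.747281)≈-5.13525; next y=-2/5·(-2.059594)+3/4·(-5.13525)≈-3.0276
n=5: y=-3.0276, sp=-3, e=sp−y=0.0276; I≈-6.505931, D=e−e_prev≈0.968006; u=1/4·0.0276+3/4·(-6.505931)+0·0.968006≈-4.872548; next y=-2/5·(-3.0276)+3/4·(-4.872548)≈-2.443371
n=6: y≈-2.443371, sp=-3, e=sp−y≈-0.556629; I≈-7.062560, D=e−e_prev≈-0.584229; u=1/4·(-0.556629)+3/4·(-7.062560)+0·(-0.584229)≈-5.436077; next y=-2/5·(-2.443371)+3/4·(-5.436077)≈-3.099709
n=7: y≈-3.099709, sp=-3, e=sp−y≈0.099709; I≈-6.962851, D=e−e_prev≈0.656338; u=1/4·0.099709+3/4·(-6.962851)+0·0.656338≈-5.197211; next y=-2/5·(-3.099709)+3/4·(-5.197211)≈-2.658024
n=8: y≈-2.658024, sp=-3, e=sp−y≈-0.341976; I≈-7.304826, D=e−e_prev≈-0.441685; u=1/4·(-0.341976)+3/4·(-7.304826)+0·(-0.441685)≈-5.564114; next y=-2/5·(-2.658024)+3/4·(-5.564114)≈-3.109876
n=9: y≈-3.109876, sp=-3, e=sp−y≈0.109876; I≈-7.194951, D=e−e_prev≈0.451851; u=1/4·0.109876+3/4·(-7.194951)+0·0.451851≈-5.368744; next y=-2/5·(-3.109876)+3/4·(-5.368744)≈-2.782608

0 -3 -3.000 0.000
1 -3 -3.000 -2.250
2 -3 -4.463 -1.350
3 -3 -4.243 -2.807
4 -3 -5.135 -2.060
5 -3 -4.873 -3.028
6 -3 -5.436 -2.443
7 -3 -5.197 -3.100
8 -3 -5.564 -2.658
9 -3 -5.369 -3.110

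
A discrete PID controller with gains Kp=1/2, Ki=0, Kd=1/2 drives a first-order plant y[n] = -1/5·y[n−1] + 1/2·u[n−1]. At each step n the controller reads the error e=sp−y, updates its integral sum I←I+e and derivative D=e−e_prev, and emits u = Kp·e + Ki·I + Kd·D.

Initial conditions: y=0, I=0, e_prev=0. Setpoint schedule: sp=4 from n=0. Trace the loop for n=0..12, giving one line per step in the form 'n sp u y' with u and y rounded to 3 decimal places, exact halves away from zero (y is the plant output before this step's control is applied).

0 4 4.000 0.000
1 4 0.000 2.000
2 4 3.400 -0.400
3 4 0.020 1.780
4 4 3.236 -0.346
5 4 0.140 1.687
6 4 3.111 -0.268
7 4 0.257 1.609
8 4 2.998 -0.193
9 4 0.366 1.538
10 4 2.893 -0.125
11 4 0.466 1.472
12 4 2.797 -0.061

(exact arithmetic carried between steps; '≈' marks a value shown rounded to 6 d.p. or computed from one; I and e_prev carry over from the previous line; the table rounds u and y to 3 d.p., halves away from zero)
n=0: y=0, sp=4, e=sp−y=4; I=4, D=e−e_prev=4; u=1/2·4+0·4+1/2·4=4; next y=-1/5·0+1/2·4=2
n=1: y=2, sp=4, e=sp−y=2; I=6, D=e−e_prev=-2; u=1/2·2+0·6+1/2·(-2)=0; next y=-1/5·2+1/2·0=-0.4
n=2: y=-0.4, sp=4, e=sp−y=4.4; I=10.4, D=e−e_prev=2.4; u=1/2·4.4+0·10.4+1/2·2.4=3.4; next y=-1/5·(-0.4)+1/2·3.4=1.78
n=3: y=1.78, sp=4, e=sp−y=2.22; I=12.62, D=e−e_prev=-2.18; u=1/2·2.22+0·12.62+1/2·(-2.18)=0.02; next y=-1/5·1.78+1/2·0.02=-0.346
n=4: y=-0.346, sp=4, e=sp−y=4.346; I=16.966, D=e−e_prev=2.126; u=1/2·4.346+0·16.966+1/2·2.126=3.236; next y=-1/5·(-0.346)+1/2·3.236=1.6872
n=5: y=1.6872, sp=4, e=sp−y=2.3128; I=19.2788, D=e−e_prev=-2.0332; u=1/2·2.3128+0·19.2788+1/2·(-2.0332)=0.1398; next y=-1/5·1.6872+1/2·0.1398=-0.26754
n=6: y=-0.26754, sp=4, e=sp−y=4.26754; I=23.54634, D=e−e_prev=1.95474; u=1/2·4.26754+0·23.54634+1/2·1.95474=3.11114; next y=-1/5·(-0.26754)+1/2·3.11114=1.609078
n=7: y=1.609078, sp=4, e=sp−y=2.390922; I=25.937262, D=e−e_prev=-1.876618; u=1/2·2.390922+0·25.937262+1/2·(-1.876618)=0.257152; next y=-1/5·1.609078+1/2·0.257152≈-0.193240
n=8: y≈-0.193240, sp=4, e=sp−y≈4.193240; I≈30.130502, D=e−e_prev≈1.802318; u=1/2·4.193240+0·30.130502+1/2·1.802318≈2.997779; next y=-1/5·(-0.193240)+1/2·2.997779≈1.537537
n=9: y≈1.537537, sp=4, e=sp−y≈2.462463; I≈32.592964, D=e−e_prev≈-1.730777; u=1/2·2.462463+0·32.592964+1/2·(-1.730777)≈0.365843; next y=-1/5·1.537537+1/2·0.365843≈-0.124586
n=10: y≈-0.124586, sp=4, e=sp−y≈4.124586; I≈36.717550, D=e−e_prev≈1.662123; u=1/2·4.124586+0·36.717550+1/2·1.662123≈2.893355; next y=-1/5·(-0.124586)+1/2·2.893355≈1.471594
n=11: y≈1.471594, sp=4, e=sp−y≈2.528406; I≈39.245956, D=e−e_prev≈-1.596180; u=1/2·2.528406+0·39.245956+1/2·(-1.596180)≈0.466113; next y=-1/5·1.471594+1/2·0.466113≈-0.061263
n=12: y≈-0.061263, sp=4, e=sp−y≈4.061263; I≈43.307218, D=e−e_prev≈1.532857; u=1/2·4.061263+0·43.307218+1/2·1.532857≈2.797060; next y=-1/5·(-0.061263)+1/2·2.797060≈1.410782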